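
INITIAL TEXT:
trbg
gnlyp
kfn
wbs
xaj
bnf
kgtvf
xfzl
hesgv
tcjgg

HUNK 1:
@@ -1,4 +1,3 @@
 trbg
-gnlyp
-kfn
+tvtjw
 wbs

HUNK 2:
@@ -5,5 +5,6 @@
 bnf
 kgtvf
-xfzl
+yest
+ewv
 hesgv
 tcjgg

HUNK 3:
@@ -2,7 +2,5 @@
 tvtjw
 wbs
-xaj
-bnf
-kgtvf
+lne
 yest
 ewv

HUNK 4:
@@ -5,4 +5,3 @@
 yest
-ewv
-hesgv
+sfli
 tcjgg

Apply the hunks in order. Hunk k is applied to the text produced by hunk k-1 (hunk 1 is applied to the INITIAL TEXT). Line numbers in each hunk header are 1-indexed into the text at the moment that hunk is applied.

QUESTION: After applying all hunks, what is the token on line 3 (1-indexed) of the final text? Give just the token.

Hunk 1: at line 1 remove [gnlyp,kfn] add [tvtjw] -> 9 lines: trbg tvtjw wbs xaj bnf kgtvf xfzl hesgv tcjgg
Hunk 2: at line 5 remove [xfzl] add [yest,ewv] -> 10 lines: trbg tvtjw wbs xaj bnf kgtvf yest ewv hesgv tcjgg
Hunk 3: at line 2 remove [xaj,bnf,kgtvf] add [lne] -> 8 lines: trbg tvtjw wbs lne yest ewv hesgv tcjgg
Hunk 4: at line 5 remove [ewv,hesgv] add [sfli] -> 7 lines: trbg tvtjw wbs lne yest sfli tcjgg
Final line 3: wbs

Answer: wbs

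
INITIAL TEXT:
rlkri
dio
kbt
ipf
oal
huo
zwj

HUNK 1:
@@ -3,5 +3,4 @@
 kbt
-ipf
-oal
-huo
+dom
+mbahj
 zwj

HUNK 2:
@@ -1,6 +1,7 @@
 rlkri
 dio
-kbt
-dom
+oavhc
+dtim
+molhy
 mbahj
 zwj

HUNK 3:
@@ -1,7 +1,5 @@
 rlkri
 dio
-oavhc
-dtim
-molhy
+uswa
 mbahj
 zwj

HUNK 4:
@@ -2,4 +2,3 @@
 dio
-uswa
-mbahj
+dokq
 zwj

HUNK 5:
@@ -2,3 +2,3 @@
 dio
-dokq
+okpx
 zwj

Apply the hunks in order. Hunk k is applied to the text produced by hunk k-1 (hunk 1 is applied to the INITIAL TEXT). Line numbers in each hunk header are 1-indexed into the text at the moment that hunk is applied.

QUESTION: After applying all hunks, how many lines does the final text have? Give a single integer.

Answer: 4

Derivation:
Hunk 1: at line 3 remove [ipf,oal,huo] add [dom,mbahj] -> 6 lines: rlkri dio kbt dom mbahj zwj
Hunk 2: at line 1 remove [kbt,dom] add [oavhc,dtim,molhy] -> 7 lines: rlkri dio oavhc dtim molhy mbahj zwj
Hunk 3: at line 1 remove [oavhc,dtim,molhy] add [uswa] -> 5 lines: rlkri dio uswa mbahj zwj
Hunk 4: at line 2 remove [uswa,mbahj] add [dokq] -> 4 lines: rlkri dio dokq zwj
Hunk 5: at line 2 remove [dokq] add [okpx] -> 4 lines: rlkri dio okpx zwj
Final line count: 4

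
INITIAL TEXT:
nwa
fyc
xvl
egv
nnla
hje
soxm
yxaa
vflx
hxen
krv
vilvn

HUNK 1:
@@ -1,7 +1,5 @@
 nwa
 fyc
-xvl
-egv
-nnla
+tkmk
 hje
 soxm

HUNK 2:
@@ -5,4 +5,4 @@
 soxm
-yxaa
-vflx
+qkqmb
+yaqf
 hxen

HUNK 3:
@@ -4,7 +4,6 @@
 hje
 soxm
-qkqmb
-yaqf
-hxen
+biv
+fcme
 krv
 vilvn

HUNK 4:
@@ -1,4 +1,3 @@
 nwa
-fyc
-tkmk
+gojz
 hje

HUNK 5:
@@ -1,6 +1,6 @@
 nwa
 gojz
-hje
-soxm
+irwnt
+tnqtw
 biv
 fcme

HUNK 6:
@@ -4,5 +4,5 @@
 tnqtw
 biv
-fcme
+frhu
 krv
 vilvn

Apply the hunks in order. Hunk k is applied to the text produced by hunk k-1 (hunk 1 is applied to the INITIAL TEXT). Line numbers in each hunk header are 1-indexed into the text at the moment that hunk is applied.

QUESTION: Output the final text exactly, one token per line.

Answer: nwa
gojz
irwnt
tnqtw
biv
frhu
krv
vilvn

Derivation:
Hunk 1: at line 1 remove [xvl,egv,nnla] add [tkmk] -> 10 lines: nwa fyc tkmk hje soxm yxaa vflx hxen krv vilvn
Hunk 2: at line 5 remove [yxaa,vflx] add [qkqmb,yaqf] -> 10 lines: nwa fyc tkmk hje soxm qkqmb yaqf hxen krv vilvn
Hunk 3: at line 4 remove [qkqmb,yaqf,hxen] add [biv,fcme] -> 9 lines: nwa fyc tkmk hje soxm biv fcme krv vilvn
Hunk 4: at line 1 remove [fyc,tkmk] add [gojz] -> 8 lines: nwa gojz hje soxm biv fcme krv vilvn
Hunk 5: at line 1 remove [hje,soxm] add [irwnt,tnqtw] -> 8 lines: nwa gojz irwnt tnqtw biv fcme krv vilvn
Hunk 6: at line 4 remove [fcme] add [frhu] -> 8 lines: nwa gojz irwnt tnqtw biv frhu krv vilvn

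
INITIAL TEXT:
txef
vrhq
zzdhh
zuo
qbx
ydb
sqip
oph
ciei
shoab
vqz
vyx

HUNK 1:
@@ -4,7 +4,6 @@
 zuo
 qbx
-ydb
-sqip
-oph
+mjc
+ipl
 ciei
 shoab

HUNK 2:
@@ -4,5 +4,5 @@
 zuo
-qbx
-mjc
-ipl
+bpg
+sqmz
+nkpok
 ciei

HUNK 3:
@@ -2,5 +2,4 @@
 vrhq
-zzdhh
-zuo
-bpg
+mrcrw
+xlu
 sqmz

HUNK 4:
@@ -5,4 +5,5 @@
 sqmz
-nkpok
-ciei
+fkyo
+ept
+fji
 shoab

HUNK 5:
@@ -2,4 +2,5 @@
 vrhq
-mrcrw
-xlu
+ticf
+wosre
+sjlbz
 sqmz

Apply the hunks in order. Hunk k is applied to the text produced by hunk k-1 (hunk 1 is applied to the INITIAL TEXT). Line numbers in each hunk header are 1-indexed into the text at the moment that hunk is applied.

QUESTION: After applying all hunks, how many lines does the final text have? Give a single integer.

Answer: 12

Derivation:
Hunk 1: at line 4 remove [ydb,sqip,oph] add [mjc,ipl] -> 11 lines: txef vrhq zzdhh zuo qbx mjc ipl ciei shoab vqz vyx
Hunk 2: at line 4 remove [qbx,mjc,ipl] add [bpg,sqmz,nkpok] -> 11 lines: txef vrhq zzdhh zuo bpg sqmz nkpok ciei shoab vqz vyx
Hunk 3: at line 2 remove [zzdhh,zuo,bpg] add [mrcrw,xlu] -> 10 lines: txef vrhq mrcrw xlu sqmz nkpok ciei shoab vqz vyx
Hunk 4: at line 5 remove [nkpok,ciei] add [fkyo,ept,fji] -> 11 lines: txef vrhq mrcrw xlu sqmz fkyo ept fji shoab vqz vyx
Hunk 5: at line 2 remove [mrcrw,xlu] add [ticf,wosre,sjlbz] -> 12 lines: txef vrhq ticf wosre sjlbz sqmz fkyo ept fji shoab vqz vyx
Final line count: 12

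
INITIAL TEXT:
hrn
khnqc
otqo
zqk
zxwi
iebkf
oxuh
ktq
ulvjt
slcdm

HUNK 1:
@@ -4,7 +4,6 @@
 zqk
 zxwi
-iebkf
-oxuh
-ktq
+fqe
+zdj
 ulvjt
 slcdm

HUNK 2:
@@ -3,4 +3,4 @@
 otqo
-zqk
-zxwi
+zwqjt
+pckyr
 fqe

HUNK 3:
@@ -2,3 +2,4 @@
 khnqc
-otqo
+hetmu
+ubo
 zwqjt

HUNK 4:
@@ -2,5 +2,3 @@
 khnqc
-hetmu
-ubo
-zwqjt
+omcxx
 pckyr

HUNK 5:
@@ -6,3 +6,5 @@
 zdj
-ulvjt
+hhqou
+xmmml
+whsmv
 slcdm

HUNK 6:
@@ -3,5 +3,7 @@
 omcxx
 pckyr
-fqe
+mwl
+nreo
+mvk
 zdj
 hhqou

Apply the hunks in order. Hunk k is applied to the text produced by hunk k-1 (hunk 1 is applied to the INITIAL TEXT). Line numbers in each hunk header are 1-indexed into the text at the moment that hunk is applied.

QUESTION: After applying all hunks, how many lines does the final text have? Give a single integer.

Answer: 12

Derivation:
Hunk 1: at line 4 remove [iebkf,oxuh,ktq] add [fqe,zdj] -> 9 lines: hrn khnqc otqo zqk zxwi fqe zdj ulvjt slcdm
Hunk 2: at line 3 remove [zqk,zxwi] add [zwqjt,pckyr] -> 9 lines: hrn khnqc otqo zwqjt pckyr fqe zdj ulvjt slcdm
Hunk 3: at line 2 remove [otqo] add [hetmu,ubo] -> 10 lines: hrn khnqc hetmu ubo zwqjt pckyr fqe zdj ulvjt slcdm
Hunk 4: at line 2 remove [hetmu,ubo,zwqjt] add [omcxx] -> 8 lines: hrn khnqc omcxx pckyr fqe zdj ulvjt slcdm
Hunk 5: at line 6 remove [ulvjt] add [hhqou,xmmml,whsmv] -> 10 lines: hrn khnqc omcxx pckyr fqe zdj hhqou xmmml whsmv slcdm
Hunk 6: at line 3 remove [fqe] add [mwl,nreo,mvk] -> 12 lines: hrn khnqc omcxx pckyr mwl nreo mvk zdj hhqou xmmml whsmv slcdm
Final line count: 12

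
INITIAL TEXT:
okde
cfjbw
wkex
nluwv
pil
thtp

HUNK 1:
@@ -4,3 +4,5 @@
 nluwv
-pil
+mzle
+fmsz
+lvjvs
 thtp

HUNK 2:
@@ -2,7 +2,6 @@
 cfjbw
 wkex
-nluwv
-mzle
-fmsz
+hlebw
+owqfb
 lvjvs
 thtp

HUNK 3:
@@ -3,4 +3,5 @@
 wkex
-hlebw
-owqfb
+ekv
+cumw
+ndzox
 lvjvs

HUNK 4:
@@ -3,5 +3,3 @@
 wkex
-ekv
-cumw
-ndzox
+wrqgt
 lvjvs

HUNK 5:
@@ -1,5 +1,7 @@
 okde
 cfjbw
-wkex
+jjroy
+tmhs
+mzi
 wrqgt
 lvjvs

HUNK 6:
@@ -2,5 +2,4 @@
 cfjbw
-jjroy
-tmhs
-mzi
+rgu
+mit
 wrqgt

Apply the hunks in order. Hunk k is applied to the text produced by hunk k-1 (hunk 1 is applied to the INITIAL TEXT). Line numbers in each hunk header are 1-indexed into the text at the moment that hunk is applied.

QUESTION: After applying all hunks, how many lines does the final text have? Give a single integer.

Answer: 7

Derivation:
Hunk 1: at line 4 remove [pil] add [mzle,fmsz,lvjvs] -> 8 lines: okde cfjbw wkex nluwv mzle fmsz lvjvs thtp
Hunk 2: at line 2 remove [nluwv,mzle,fmsz] add [hlebw,owqfb] -> 7 lines: okde cfjbw wkex hlebw owqfb lvjvs thtp
Hunk 3: at line 3 remove [hlebw,owqfb] add [ekv,cumw,ndzox] -> 8 lines: okde cfjbw wkex ekv cumw ndzox lvjvs thtp
Hunk 4: at line 3 remove [ekv,cumw,ndzox] add [wrqgt] -> 6 lines: okde cfjbw wkex wrqgt lvjvs thtp
Hunk 5: at line 1 remove [wkex] add [jjroy,tmhs,mzi] -> 8 lines: okde cfjbw jjroy tmhs mzi wrqgt lvjvs thtp
Hunk 6: at line 2 remove [jjroy,tmhs,mzi] add [rgu,mit] -> 7 lines: okde cfjbw rgu mit wrqgt lvjvs thtp
Final line count: 7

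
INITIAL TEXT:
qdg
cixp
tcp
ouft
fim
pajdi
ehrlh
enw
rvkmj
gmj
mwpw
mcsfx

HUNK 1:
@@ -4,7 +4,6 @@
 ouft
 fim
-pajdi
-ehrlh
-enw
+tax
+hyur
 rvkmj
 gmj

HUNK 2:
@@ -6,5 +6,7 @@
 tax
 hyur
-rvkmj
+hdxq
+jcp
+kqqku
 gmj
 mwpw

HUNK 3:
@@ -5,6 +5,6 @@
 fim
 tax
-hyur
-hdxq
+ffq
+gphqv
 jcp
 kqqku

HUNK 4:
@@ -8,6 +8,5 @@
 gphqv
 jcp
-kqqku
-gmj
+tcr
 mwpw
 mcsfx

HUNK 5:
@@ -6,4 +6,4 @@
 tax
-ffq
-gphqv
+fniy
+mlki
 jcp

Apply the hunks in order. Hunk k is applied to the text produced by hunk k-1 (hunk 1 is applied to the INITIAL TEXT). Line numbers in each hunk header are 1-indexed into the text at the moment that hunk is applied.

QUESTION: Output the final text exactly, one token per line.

Hunk 1: at line 4 remove [pajdi,ehrlh,enw] add [tax,hyur] -> 11 lines: qdg cixp tcp ouft fim tax hyur rvkmj gmj mwpw mcsfx
Hunk 2: at line 6 remove [rvkmj] add [hdxq,jcp,kqqku] -> 13 lines: qdg cixp tcp ouft fim tax hyur hdxq jcp kqqku gmj mwpw mcsfx
Hunk 3: at line 5 remove [hyur,hdxq] add [ffq,gphqv] -> 13 lines: qdg cixp tcp ouft fim tax ffq gphqv jcp kqqku gmj mwpw mcsfx
Hunk 4: at line 8 remove [kqqku,gmj] add [tcr] -> 12 lines: qdg cixp tcp ouft fim tax ffq gphqv jcp tcr mwpw mcsfx
Hunk 5: at line 6 remove [ffq,gphqv] add [fniy,mlki] -> 12 lines: qdg cixp tcp ouft fim tax fniy mlki jcp tcr mwpw mcsfx

Answer: qdg
cixp
tcp
ouft
fim
tax
fniy
mlki
jcp
tcr
mwpw
mcsfx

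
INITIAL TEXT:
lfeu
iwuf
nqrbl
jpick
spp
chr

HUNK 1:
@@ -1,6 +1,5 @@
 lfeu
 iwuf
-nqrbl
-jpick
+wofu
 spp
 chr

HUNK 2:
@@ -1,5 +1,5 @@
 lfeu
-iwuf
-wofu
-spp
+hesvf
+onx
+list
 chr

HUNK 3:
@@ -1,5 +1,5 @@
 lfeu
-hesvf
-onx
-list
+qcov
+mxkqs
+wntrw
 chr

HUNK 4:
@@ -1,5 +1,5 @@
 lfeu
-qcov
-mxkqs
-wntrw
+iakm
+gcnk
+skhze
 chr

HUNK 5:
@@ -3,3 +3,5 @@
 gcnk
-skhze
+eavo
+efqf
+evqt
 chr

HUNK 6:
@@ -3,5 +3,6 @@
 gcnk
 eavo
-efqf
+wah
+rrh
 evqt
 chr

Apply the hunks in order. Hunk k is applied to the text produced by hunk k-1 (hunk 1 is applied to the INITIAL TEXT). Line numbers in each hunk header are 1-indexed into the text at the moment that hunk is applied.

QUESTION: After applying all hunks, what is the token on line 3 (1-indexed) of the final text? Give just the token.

Hunk 1: at line 1 remove [nqrbl,jpick] add [wofu] -> 5 lines: lfeu iwuf wofu spp chr
Hunk 2: at line 1 remove [iwuf,wofu,spp] add [hesvf,onx,list] -> 5 lines: lfeu hesvf onx list chr
Hunk 3: at line 1 remove [hesvf,onx,list] add [qcov,mxkqs,wntrw] -> 5 lines: lfeu qcov mxkqs wntrw chr
Hunk 4: at line 1 remove [qcov,mxkqs,wntrw] add [iakm,gcnk,skhze] -> 5 lines: lfeu iakm gcnk skhze chr
Hunk 5: at line 3 remove [skhze] add [eavo,efqf,evqt] -> 7 lines: lfeu iakm gcnk eavo efqf evqt chr
Hunk 6: at line 3 remove [efqf] add [wah,rrh] -> 8 lines: lfeu iakm gcnk eavo wah rrh evqt chr
Final line 3: gcnk

Answer: gcnk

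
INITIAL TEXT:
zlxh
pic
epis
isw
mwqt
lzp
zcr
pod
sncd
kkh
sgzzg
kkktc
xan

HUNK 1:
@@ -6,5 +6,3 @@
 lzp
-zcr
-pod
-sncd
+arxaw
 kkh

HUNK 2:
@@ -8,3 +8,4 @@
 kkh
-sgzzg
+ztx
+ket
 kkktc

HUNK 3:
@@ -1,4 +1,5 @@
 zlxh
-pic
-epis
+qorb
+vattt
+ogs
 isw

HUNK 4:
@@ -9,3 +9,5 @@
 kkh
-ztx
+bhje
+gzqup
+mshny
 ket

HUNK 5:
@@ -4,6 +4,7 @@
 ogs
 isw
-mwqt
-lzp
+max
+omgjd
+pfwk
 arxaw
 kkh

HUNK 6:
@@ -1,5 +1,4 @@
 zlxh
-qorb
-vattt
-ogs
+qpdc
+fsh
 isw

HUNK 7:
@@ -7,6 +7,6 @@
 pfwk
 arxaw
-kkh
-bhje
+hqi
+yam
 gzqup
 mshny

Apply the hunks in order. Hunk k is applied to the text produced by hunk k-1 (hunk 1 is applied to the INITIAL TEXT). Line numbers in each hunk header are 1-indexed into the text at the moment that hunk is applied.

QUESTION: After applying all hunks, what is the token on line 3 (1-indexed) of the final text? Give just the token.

Hunk 1: at line 6 remove [zcr,pod,sncd] add [arxaw] -> 11 lines: zlxh pic epis isw mwqt lzp arxaw kkh sgzzg kkktc xan
Hunk 2: at line 8 remove [sgzzg] add [ztx,ket] -> 12 lines: zlxh pic epis isw mwqt lzp arxaw kkh ztx ket kkktc xan
Hunk 3: at line 1 remove [pic,epis] add [qorb,vattt,ogs] -> 13 lines: zlxh qorb vattt ogs isw mwqt lzp arxaw kkh ztx ket kkktc xan
Hunk 4: at line 9 remove [ztx] add [bhje,gzqup,mshny] -> 15 lines: zlxh qorb vattt ogs isw mwqt lzp arxaw kkh bhje gzqup mshny ket kkktc xan
Hunk 5: at line 4 remove [mwqt,lzp] add [max,omgjd,pfwk] -> 16 lines: zlxh qorb vattt ogs isw max omgjd pfwk arxaw kkh bhje gzqup mshny ket kkktc xan
Hunk 6: at line 1 remove [qorb,vattt,ogs] add [qpdc,fsh] -> 15 lines: zlxh qpdc fsh isw max omgjd pfwk arxaw kkh bhje gzqup mshny ket kkktc xan
Hunk 7: at line 7 remove [kkh,bhje] add [hqi,yam] -> 15 lines: zlxh qpdc fsh isw max omgjd pfwk arxaw hqi yam gzqup mshny ket kkktc xan
Final line 3: fsh

Answer: fsh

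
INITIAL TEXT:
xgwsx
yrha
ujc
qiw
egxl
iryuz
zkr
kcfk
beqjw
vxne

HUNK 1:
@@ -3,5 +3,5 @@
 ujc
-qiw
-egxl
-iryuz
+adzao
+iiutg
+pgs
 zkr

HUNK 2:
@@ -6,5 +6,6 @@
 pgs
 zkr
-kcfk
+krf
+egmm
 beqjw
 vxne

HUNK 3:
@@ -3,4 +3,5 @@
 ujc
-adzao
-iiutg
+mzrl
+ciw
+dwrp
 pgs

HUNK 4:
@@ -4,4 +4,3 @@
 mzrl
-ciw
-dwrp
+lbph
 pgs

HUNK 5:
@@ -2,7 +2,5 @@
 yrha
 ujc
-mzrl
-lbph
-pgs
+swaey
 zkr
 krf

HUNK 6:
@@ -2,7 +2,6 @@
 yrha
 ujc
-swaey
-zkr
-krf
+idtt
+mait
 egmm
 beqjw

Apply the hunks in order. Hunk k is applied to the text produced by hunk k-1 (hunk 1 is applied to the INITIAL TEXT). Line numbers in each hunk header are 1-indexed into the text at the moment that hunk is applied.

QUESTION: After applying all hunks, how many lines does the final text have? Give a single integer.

Answer: 8

Derivation:
Hunk 1: at line 3 remove [qiw,egxl,iryuz] add [adzao,iiutg,pgs] -> 10 lines: xgwsx yrha ujc adzao iiutg pgs zkr kcfk beqjw vxne
Hunk 2: at line 6 remove [kcfk] add [krf,egmm] -> 11 lines: xgwsx yrha ujc adzao iiutg pgs zkr krf egmm beqjw vxne
Hunk 3: at line 3 remove [adzao,iiutg] add [mzrl,ciw,dwrp] -> 12 lines: xgwsx yrha ujc mzrl ciw dwrp pgs zkr krf egmm beqjw vxne
Hunk 4: at line 4 remove [ciw,dwrp] add [lbph] -> 11 lines: xgwsx yrha ujc mzrl lbph pgs zkr krf egmm beqjw vxne
Hunk 5: at line 2 remove [mzrl,lbph,pgs] add [swaey] -> 9 lines: xgwsx yrha ujc swaey zkr krf egmm beqjw vxne
Hunk 6: at line 2 remove [swaey,zkr,krf] add [idtt,mait] -> 8 lines: xgwsx yrha ujc idtt mait egmm beqjw vxne
Final line count: 8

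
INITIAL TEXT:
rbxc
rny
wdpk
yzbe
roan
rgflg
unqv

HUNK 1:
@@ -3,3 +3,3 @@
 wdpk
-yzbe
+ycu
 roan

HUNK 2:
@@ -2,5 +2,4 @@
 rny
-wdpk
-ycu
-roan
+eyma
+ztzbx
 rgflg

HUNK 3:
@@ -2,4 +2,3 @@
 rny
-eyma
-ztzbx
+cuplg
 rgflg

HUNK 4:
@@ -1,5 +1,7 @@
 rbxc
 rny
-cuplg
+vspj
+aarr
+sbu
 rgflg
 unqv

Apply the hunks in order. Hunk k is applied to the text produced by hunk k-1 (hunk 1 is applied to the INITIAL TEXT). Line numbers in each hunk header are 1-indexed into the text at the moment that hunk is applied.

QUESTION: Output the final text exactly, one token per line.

Hunk 1: at line 3 remove [yzbe] add [ycu] -> 7 lines: rbxc rny wdpk ycu roan rgflg unqv
Hunk 2: at line 2 remove [wdpk,ycu,roan] add [eyma,ztzbx] -> 6 lines: rbxc rny eyma ztzbx rgflg unqv
Hunk 3: at line 2 remove [eyma,ztzbx] add [cuplg] -> 5 lines: rbxc rny cuplg rgflg unqv
Hunk 4: at line 1 remove [cuplg] add [vspj,aarr,sbu] -> 7 lines: rbxc rny vspj aarr sbu rgflg unqv

Answer: rbxc
rny
vspj
aarr
sbu
rgflg
unqv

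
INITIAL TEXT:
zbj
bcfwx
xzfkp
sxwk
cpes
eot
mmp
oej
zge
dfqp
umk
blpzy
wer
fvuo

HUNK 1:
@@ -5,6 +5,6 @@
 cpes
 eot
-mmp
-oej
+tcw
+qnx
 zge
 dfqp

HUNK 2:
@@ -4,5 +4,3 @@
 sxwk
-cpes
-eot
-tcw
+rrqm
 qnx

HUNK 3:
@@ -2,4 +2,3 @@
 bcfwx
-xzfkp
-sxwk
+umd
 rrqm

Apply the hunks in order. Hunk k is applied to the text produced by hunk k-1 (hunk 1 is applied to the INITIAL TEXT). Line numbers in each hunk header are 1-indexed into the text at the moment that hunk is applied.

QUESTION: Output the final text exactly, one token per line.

Hunk 1: at line 5 remove [mmp,oej] add [tcw,qnx] -> 14 lines: zbj bcfwx xzfkp sxwk cpes eot tcw qnx zge dfqp umk blpzy wer fvuo
Hunk 2: at line 4 remove [cpes,eot,tcw] add [rrqm] -> 12 lines: zbj bcfwx xzfkp sxwk rrqm qnx zge dfqp umk blpzy wer fvuo
Hunk 3: at line 2 remove [xzfkp,sxwk] add [umd] -> 11 lines: zbj bcfwx umd rrqm qnx zge dfqp umk blpzy wer fvuo

Answer: zbj
bcfwx
umd
rrqm
qnx
zge
dfqp
umk
blpzy
wer
fvuo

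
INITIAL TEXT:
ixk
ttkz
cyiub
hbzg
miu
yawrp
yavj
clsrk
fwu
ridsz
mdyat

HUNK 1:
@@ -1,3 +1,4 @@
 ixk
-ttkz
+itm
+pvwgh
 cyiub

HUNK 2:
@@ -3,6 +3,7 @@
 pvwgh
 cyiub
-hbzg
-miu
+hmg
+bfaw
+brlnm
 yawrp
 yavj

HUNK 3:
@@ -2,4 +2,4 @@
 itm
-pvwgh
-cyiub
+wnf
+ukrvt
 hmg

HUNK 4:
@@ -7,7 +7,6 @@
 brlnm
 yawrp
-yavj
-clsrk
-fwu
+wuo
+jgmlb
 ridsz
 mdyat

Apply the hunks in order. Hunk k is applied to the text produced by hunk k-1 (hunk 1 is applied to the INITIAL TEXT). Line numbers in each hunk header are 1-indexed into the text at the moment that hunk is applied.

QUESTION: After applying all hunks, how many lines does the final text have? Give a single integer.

Hunk 1: at line 1 remove [ttkz] add [itm,pvwgh] -> 12 lines: ixk itm pvwgh cyiub hbzg miu yawrp yavj clsrk fwu ridsz mdyat
Hunk 2: at line 3 remove [hbzg,miu] add [hmg,bfaw,brlnm] -> 13 lines: ixk itm pvwgh cyiub hmg bfaw brlnm yawrp yavj clsrk fwu ridsz mdyat
Hunk 3: at line 2 remove [pvwgh,cyiub] add [wnf,ukrvt] -> 13 lines: ixk itm wnf ukrvt hmg bfaw brlnm yawrp yavj clsrk fwu ridsz mdyat
Hunk 4: at line 7 remove [yavj,clsrk,fwu] add [wuo,jgmlb] -> 12 lines: ixk itm wnf ukrvt hmg bfaw brlnm yawrp wuo jgmlb ridsz mdyat
Final line count: 12

Answer: 12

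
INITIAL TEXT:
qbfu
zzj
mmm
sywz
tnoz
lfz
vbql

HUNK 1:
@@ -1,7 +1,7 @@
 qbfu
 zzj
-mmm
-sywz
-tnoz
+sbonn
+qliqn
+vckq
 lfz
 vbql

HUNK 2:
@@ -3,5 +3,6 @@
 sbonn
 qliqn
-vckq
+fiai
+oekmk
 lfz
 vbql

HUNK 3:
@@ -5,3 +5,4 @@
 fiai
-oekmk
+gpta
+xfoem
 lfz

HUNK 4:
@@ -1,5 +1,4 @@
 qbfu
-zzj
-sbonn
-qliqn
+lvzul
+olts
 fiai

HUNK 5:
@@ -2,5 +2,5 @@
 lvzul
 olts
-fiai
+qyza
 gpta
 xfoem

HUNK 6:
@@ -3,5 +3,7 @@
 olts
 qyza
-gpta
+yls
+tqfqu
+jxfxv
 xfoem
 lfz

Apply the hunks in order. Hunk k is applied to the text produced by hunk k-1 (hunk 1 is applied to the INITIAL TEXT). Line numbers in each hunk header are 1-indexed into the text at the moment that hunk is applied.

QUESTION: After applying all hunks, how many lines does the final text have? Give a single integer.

Hunk 1: at line 1 remove [mmm,sywz,tnoz] add [sbonn,qliqn,vckq] -> 7 lines: qbfu zzj sbonn qliqn vckq lfz vbql
Hunk 2: at line 3 remove [vckq] add [fiai,oekmk] -> 8 lines: qbfu zzj sbonn qliqn fiai oekmk lfz vbql
Hunk 3: at line 5 remove [oekmk] add [gpta,xfoem] -> 9 lines: qbfu zzj sbonn qliqn fiai gpta xfoem lfz vbql
Hunk 4: at line 1 remove [zzj,sbonn,qliqn] add [lvzul,olts] -> 8 lines: qbfu lvzul olts fiai gpta xfoem lfz vbql
Hunk 5: at line 2 remove [fiai] add [qyza] -> 8 lines: qbfu lvzul olts qyza gpta xfoem lfz vbql
Hunk 6: at line 3 remove [gpta] add [yls,tqfqu,jxfxv] -> 10 lines: qbfu lvzul olts qyza yls tqfqu jxfxv xfoem lfz vbql
Final line count: 10

Answer: 10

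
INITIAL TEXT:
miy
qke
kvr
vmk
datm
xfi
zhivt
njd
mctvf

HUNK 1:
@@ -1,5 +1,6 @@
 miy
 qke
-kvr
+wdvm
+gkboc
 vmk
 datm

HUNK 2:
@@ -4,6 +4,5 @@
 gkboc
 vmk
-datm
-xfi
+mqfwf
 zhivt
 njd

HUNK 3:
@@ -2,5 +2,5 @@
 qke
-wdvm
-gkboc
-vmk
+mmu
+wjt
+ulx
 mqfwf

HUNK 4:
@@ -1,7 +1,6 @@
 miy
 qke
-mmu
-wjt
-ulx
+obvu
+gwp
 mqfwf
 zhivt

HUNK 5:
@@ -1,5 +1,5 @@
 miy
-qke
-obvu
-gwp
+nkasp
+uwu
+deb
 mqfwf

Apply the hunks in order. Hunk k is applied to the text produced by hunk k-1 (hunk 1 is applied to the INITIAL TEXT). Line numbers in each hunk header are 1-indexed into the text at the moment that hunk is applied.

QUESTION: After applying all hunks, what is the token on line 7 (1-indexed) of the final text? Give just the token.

Hunk 1: at line 1 remove [kvr] add [wdvm,gkboc] -> 10 lines: miy qke wdvm gkboc vmk datm xfi zhivt njd mctvf
Hunk 2: at line 4 remove [datm,xfi] add [mqfwf] -> 9 lines: miy qke wdvm gkboc vmk mqfwf zhivt njd mctvf
Hunk 3: at line 2 remove [wdvm,gkboc,vmk] add [mmu,wjt,ulx] -> 9 lines: miy qke mmu wjt ulx mqfwf zhivt njd mctvf
Hunk 4: at line 1 remove [mmu,wjt,ulx] add [obvu,gwp] -> 8 lines: miy qke obvu gwp mqfwf zhivt njd mctvf
Hunk 5: at line 1 remove [qke,obvu,gwp] add [nkasp,uwu,deb] -> 8 lines: miy nkasp uwu deb mqfwf zhivt njd mctvf
Final line 7: njd

Answer: njd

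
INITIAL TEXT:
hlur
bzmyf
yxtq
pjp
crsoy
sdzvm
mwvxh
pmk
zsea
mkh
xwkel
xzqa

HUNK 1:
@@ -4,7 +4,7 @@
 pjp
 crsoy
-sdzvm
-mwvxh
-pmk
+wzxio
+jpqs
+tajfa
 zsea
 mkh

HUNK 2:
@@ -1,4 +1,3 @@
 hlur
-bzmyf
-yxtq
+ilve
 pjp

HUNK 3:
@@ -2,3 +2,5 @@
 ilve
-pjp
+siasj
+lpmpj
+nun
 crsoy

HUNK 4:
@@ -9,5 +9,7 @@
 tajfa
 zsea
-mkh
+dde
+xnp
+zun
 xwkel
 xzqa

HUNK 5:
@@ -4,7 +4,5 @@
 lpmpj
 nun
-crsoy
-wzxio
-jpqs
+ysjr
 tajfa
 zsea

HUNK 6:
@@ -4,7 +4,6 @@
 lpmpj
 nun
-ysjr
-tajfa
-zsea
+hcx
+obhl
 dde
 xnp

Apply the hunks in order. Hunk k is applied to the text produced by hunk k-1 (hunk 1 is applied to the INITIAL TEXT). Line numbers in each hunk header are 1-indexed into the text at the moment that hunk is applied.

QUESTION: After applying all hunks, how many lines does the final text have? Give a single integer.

Hunk 1: at line 4 remove [sdzvm,mwvxh,pmk] add [wzxio,jpqs,tajfa] -> 12 lines: hlur bzmyf yxtq pjp crsoy wzxio jpqs tajfa zsea mkh xwkel xzqa
Hunk 2: at line 1 remove [bzmyf,yxtq] add [ilve] -> 11 lines: hlur ilve pjp crsoy wzxio jpqs tajfa zsea mkh xwkel xzqa
Hunk 3: at line 2 remove [pjp] add [siasj,lpmpj,nun] -> 13 lines: hlur ilve siasj lpmpj nun crsoy wzxio jpqs tajfa zsea mkh xwkel xzqa
Hunk 4: at line 9 remove [mkh] add [dde,xnp,zun] -> 15 lines: hlur ilve siasj lpmpj nun crsoy wzxio jpqs tajfa zsea dde xnp zun xwkel xzqa
Hunk 5: at line 4 remove [crsoy,wzxio,jpqs] add [ysjr] -> 13 lines: hlur ilve siasj lpmpj nun ysjr tajfa zsea dde xnp zun xwkel xzqa
Hunk 6: at line 4 remove [ysjr,tajfa,zsea] add [hcx,obhl] -> 12 lines: hlur ilve siasj lpmpj nun hcx obhl dde xnp zun xwkel xzqa
Final line count: 12

Answer: 12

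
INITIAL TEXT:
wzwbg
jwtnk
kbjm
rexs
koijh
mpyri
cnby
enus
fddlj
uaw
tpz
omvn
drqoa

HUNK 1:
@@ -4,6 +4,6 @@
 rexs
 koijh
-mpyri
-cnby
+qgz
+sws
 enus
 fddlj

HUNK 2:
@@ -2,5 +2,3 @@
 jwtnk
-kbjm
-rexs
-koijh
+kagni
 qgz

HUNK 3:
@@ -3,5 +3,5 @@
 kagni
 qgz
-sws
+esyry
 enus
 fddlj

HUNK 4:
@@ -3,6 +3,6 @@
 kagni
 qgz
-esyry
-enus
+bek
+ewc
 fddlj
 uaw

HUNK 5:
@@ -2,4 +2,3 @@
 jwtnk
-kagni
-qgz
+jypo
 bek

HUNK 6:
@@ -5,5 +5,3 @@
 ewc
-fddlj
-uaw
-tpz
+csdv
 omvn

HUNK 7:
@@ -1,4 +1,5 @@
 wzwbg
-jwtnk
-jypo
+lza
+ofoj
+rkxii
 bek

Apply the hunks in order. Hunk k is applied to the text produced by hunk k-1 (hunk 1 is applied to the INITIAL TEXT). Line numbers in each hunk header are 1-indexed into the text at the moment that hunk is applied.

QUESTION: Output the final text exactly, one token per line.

Hunk 1: at line 4 remove [mpyri,cnby] add [qgz,sws] -> 13 lines: wzwbg jwtnk kbjm rexs koijh qgz sws enus fddlj uaw tpz omvn drqoa
Hunk 2: at line 2 remove [kbjm,rexs,koijh] add [kagni] -> 11 lines: wzwbg jwtnk kagni qgz sws enus fddlj uaw tpz omvn drqoa
Hunk 3: at line 3 remove [sws] add [esyry] -> 11 lines: wzwbg jwtnk kagni qgz esyry enus fddlj uaw tpz omvn drqoa
Hunk 4: at line 3 remove [esyry,enus] add [bek,ewc] -> 11 lines: wzwbg jwtnk kagni qgz bek ewc fddlj uaw tpz omvn drqoa
Hunk 5: at line 2 remove [kagni,qgz] add [jypo] -> 10 lines: wzwbg jwtnk jypo bek ewc fddlj uaw tpz omvn drqoa
Hunk 6: at line 5 remove [fddlj,uaw,tpz] add [csdv] -> 8 lines: wzwbg jwtnk jypo bek ewc csdv omvn drqoa
Hunk 7: at line 1 remove [jwtnk,jypo] add [lza,ofoj,rkxii] -> 9 lines: wzwbg lza ofoj rkxii bek ewc csdv omvn drqoa

Answer: wzwbg
lza
ofoj
rkxii
bek
ewc
csdv
omvn
drqoa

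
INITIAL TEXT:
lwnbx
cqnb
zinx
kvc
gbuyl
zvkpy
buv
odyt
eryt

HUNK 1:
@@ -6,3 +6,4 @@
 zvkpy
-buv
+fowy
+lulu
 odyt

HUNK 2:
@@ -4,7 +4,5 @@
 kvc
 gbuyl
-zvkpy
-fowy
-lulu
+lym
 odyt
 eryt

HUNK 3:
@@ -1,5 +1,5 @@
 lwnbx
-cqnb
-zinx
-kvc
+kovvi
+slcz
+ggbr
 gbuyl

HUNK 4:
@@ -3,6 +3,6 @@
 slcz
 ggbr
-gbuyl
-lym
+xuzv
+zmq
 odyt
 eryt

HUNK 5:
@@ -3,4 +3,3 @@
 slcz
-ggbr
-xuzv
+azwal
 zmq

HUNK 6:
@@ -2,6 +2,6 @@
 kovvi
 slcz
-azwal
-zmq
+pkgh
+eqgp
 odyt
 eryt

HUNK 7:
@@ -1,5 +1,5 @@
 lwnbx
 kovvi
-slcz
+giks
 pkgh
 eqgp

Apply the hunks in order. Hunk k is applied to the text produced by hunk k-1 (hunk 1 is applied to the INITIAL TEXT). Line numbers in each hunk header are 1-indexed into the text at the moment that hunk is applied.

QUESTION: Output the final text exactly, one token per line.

Hunk 1: at line 6 remove [buv] add [fowy,lulu] -> 10 lines: lwnbx cqnb zinx kvc gbuyl zvkpy fowy lulu odyt eryt
Hunk 2: at line 4 remove [zvkpy,fowy,lulu] add [lym] -> 8 lines: lwnbx cqnb zinx kvc gbuyl lym odyt eryt
Hunk 3: at line 1 remove [cqnb,zinx,kvc] add [kovvi,slcz,ggbr] -> 8 lines: lwnbx kovvi slcz ggbr gbuyl lym odyt eryt
Hunk 4: at line 3 remove [gbuyl,lym] add [xuzv,zmq] -> 8 lines: lwnbx kovvi slcz ggbr xuzv zmq odyt eryt
Hunk 5: at line 3 remove [ggbr,xuzv] add [azwal] -> 7 lines: lwnbx kovvi slcz azwal zmq odyt eryt
Hunk 6: at line 2 remove [azwal,zmq] add [pkgh,eqgp] -> 7 lines: lwnbx kovvi slcz pkgh eqgp odyt eryt
Hunk 7: at line 1 remove [slcz] add [giks] -> 7 lines: lwnbx kovvi giks pkgh eqgp odyt eryt

Answer: lwnbx
kovvi
giks
pkgh
eqgp
odyt
eryt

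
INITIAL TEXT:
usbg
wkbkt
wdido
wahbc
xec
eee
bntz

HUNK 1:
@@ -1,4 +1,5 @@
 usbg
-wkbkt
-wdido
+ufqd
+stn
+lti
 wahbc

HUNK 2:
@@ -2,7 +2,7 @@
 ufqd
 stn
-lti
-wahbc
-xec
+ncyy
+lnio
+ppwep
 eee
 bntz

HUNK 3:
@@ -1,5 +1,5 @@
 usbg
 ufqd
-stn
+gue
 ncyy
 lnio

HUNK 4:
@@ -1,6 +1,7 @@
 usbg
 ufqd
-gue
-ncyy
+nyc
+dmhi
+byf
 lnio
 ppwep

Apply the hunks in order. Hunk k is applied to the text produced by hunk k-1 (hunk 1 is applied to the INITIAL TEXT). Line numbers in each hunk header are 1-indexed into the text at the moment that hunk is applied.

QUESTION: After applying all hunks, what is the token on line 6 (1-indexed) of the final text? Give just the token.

Hunk 1: at line 1 remove [wkbkt,wdido] add [ufqd,stn,lti] -> 8 lines: usbg ufqd stn lti wahbc xec eee bntz
Hunk 2: at line 2 remove [lti,wahbc,xec] add [ncyy,lnio,ppwep] -> 8 lines: usbg ufqd stn ncyy lnio ppwep eee bntz
Hunk 3: at line 1 remove [stn] add [gue] -> 8 lines: usbg ufqd gue ncyy lnio ppwep eee bntz
Hunk 4: at line 1 remove [gue,ncyy] add [nyc,dmhi,byf] -> 9 lines: usbg ufqd nyc dmhi byf lnio ppwep eee bntz
Final line 6: lnio

Answer: lnio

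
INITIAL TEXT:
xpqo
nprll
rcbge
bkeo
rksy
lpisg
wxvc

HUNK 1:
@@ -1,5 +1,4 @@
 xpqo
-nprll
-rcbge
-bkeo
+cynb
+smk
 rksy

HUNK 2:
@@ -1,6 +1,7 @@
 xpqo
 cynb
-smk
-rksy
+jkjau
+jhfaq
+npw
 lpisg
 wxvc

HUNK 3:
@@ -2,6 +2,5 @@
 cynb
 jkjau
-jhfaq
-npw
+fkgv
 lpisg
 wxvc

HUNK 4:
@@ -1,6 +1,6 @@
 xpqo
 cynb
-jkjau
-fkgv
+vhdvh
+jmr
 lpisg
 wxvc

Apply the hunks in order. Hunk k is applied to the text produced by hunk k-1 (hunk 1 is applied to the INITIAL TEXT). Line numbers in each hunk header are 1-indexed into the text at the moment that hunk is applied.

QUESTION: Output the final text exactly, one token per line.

Hunk 1: at line 1 remove [nprll,rcbge,bkeo] add [cynb,smk] -> 6 lines: xpqo cynb smk rksy lpisg wxvc
Hunk 2: at line 1 remove [smk,rksy] add [jkjau,jhfaq,npw] -> 7 lines: xpqo cynb jkjau jhfaq npw lpisg wxvc
Hunk 3: at line 2 remove [jhfaq,npw] add [fkgv] -> 6 lines: xpqo cynb jkjau fkgv lpisg wxvc
Hunk 4: at line 1 remove [jkjau,fkgv] add [vhdvh,jmr] -> 6 lines: xpqo cynb vhdvh jmr lpisg wxvc

Answer: xpqo
cynb
vhdvh
jmr
lpisg
wxvc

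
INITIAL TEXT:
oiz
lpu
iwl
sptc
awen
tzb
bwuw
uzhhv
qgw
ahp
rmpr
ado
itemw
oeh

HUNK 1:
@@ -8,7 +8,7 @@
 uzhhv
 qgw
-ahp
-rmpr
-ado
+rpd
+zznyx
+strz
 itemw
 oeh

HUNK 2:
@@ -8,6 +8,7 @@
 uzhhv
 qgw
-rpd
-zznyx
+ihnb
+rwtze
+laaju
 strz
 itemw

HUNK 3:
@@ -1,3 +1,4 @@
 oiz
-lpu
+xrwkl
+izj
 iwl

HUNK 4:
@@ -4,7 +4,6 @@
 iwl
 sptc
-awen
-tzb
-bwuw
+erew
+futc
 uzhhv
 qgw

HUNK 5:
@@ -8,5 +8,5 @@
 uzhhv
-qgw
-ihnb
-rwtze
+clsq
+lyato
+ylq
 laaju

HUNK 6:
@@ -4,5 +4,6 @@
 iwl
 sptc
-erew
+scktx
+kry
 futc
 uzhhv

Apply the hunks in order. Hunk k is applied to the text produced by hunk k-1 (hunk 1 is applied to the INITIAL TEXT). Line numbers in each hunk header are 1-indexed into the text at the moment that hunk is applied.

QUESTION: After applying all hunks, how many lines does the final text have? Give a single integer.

Answer: 16

Derivation:
Hunk 1: at line 8 remove [ahp,rmpr,ado] add [rpd,zznyx,strz] -> 14 lines: oiz lpu iwl sptc awen tzb bwuw uzhhv qgw rpd zznyx strz itemw oeh
Hunk 2: at line 8 remove [rpd,zznyx] add [ihnb,rwtze,laaju] -> 15 lines: oiz lpu iwl sptc awen tzb bwuw uzhhv qgw ihnb rwtze laaju strz itemw oeh
Hunk 3: at line 1 remove [lpu] add [xrwkl,izj] -> 16 lines: oiz xrwkl izj iwl sptc awen tzb bwuw uzhhv qgw ihnb rwtze laaju strz itemw oeh
Hunk 4: at line 4 remove [awen,tzb,bwuw] add [erew,futc] -> 15 lines: oiz xrwkl izj iwl sptc erew futc uzhhv qgw ihnb rwtze laaju strz itemw oeh
Hunk 5: at line 8 remove [qgw,ihnb,rwtze] add [clsq,lyato,ylq] -> 15 lines: oiz xrwkl izj iwl sptc erew futc uzhhv clsq lyato ylq laaju strz itemw oeh
Hunk 6: at line 4 remove [erew] add [scktx,kry] -> 16 lines: oiz xrwkl izj iwl sptc scktx kry futc uzhhv clsq lyato ylq laaju strz itemw oeh
Final line count: 16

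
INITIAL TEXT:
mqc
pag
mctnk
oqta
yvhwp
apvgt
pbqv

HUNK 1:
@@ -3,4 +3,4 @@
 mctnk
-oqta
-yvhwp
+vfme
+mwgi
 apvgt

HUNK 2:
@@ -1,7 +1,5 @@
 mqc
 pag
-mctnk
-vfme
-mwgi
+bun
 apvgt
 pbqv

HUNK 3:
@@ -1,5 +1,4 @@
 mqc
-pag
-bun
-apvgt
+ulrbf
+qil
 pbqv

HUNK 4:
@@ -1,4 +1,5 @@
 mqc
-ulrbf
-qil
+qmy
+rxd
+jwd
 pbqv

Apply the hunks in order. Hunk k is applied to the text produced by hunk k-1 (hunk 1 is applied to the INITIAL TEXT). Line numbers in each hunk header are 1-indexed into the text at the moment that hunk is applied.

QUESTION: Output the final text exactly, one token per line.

Answer: mqc
qmy
rxd
jwd
pbqv

Derivation:
Hunk 1: at line 3 remove [oqta,yvhwp] add [vfme,mwgi] -> 7 lines: mqc pag mctnk vfme mwgi apvgt pbqv
Hunk 2: at line 1 remove [mctnk,vfme,mwgi] add [bun] -> 5 lines: mqc pag bun apvgt pbqv
Hunk 3: at line 1 remove [pag,bun,apvgt] add [ulrbf,qil] -> 4 lines: mqc ulrbf qil pbqv
Hunk 4: at line 1 remove [ulrbf,qil] add [qmy,rxd,jwd] -> 5 lines: mqc qmy rxd jwd pbqv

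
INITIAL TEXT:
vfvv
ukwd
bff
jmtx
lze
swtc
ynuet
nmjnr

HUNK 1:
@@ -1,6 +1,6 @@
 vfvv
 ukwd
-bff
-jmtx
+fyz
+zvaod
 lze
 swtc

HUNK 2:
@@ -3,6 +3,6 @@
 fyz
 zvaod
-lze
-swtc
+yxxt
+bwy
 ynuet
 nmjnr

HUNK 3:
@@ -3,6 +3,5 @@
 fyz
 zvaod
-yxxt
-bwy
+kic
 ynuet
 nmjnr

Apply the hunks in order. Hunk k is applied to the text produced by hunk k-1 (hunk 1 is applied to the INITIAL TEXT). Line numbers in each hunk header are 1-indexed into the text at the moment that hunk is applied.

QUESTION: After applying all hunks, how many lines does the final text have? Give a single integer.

Answer: 7

Derivation:
Hunk 1: at line 1 remove [bff,jmtx] add [fyz,zvaod] -> 8 lines: vfvv ukwd fyz zvaod lze swtc ynuet nmjnr
Hunk 2: at line 3 remove [lze,swtc] add [yxxt,bwy] -> 8 lines: vfvv ukwd fyz zvaod yxxt bwy ynuet nmjnr
Hunk 3: at line 3 remove [yxxt,bwy] add [kic] -> 7 lines: vfvv ukwd fyz zvaod kic ynuet nmjnr
Final line count: 7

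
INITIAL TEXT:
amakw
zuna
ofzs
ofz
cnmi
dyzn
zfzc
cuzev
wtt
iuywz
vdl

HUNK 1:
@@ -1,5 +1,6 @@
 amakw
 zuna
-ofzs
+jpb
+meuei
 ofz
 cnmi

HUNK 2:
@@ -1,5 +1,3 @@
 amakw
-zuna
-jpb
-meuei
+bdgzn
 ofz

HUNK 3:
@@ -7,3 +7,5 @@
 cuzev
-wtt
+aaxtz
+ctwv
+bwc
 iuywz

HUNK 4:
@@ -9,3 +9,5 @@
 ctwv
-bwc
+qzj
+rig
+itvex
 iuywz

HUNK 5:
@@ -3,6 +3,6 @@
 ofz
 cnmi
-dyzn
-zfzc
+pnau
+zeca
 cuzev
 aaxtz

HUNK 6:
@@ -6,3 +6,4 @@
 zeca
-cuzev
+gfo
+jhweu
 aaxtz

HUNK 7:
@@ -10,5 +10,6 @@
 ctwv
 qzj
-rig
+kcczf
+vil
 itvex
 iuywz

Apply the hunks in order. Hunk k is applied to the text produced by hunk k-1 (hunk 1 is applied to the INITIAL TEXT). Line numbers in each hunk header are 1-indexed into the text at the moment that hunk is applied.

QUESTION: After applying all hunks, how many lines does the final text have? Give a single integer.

Hunk 1: at line 1 remove [ofzs] add [jpb,meuei] -> 12 lines: amakw zuna jpb meuei ofz cnmi dyzn zfzc cuzev wtt iuywz vdl
Hunk 2: at line 1 remove [zuna,jpb,meuei] add [bdgzn] -> 10 lines: amakw bdgzn ofz cnmi dyzn zfzc cuzev wtt iuywz vdl
Hunk 3: at line 7 remove [wtt] add [aaxtz,ctwv,bwc] -> 12 lines: amakw bdgzn ofz cnmi dyzn zfzc cuzev aaxtz ctwv bwc iuywz vdl
Hunk 4: at line 9 remove [bwc] add [qzj,rig,itvex] -> 14 lines: amakw bdgzn ofz cnmi dyzn zfzc cuzev aaxtz ctwv qzj rig itvex iuywz vdl
Hunk 5: at line 3 remove [dyzn,zfzc] add [pnau,zeca] -> 14 lines: amakw bdgzn ofz cnmi pnau zeca cuzev aaxtz ctwv qzj rig itvex iuywz vdl
Hunk 6: at line 6 remove [cuzev] add [gfo,jhweu] -> 15 lines: amakw bdgzn ofz cnmi pnau zeca gfo jhweu aaxtz ctwv qzj rig itvex iuywz vdl
Hunk 7: at line 10 remove [rig] add [kcczf,vil] -> 16 lines: amakw bdgzn ofz cnmi pnau zeca gfo jhweu aaxtz ctwv qzj kcczf vil itvex iuywz vdl
Final line count: 16

Answer: 16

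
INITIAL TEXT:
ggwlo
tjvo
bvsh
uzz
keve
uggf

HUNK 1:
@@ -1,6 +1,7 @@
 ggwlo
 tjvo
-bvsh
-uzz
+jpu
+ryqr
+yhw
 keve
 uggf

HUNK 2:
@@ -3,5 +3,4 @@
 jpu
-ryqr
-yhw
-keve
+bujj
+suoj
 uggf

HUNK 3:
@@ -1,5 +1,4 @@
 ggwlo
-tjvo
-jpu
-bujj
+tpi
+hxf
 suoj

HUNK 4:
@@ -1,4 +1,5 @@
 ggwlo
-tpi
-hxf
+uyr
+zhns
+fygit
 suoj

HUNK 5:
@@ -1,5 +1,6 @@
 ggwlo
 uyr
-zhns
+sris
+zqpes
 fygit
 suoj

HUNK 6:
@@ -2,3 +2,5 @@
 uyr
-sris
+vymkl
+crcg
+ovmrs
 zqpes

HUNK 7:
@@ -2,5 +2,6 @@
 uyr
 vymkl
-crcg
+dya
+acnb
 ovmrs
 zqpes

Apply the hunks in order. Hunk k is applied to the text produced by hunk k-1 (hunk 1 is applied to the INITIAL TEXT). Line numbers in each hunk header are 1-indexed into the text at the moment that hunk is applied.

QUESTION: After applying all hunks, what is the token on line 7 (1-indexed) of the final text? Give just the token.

Hunk 1: at line 1 remove [bvsh,uzz] add [jpu,ryqr,yhw] -> 7 lines: ggwlo tjvo jpu ryqr yhw keve uggf
Hunk 2: at line 3 remove [ryqr,yhw,keve] add [bujj,suoj] -> 6 lines: ggwlo tjvo jpu bujj suoj uggf
Hunk 3: at line 1 remove [tjvo,jpu,bujj] add [tpi,hxf] -> 5 lines: ggwlo tpi hxf suoj uggf
Hunk 4: at line 1 remove [tpi,hxf] add [uyr,zhns,fygit] -> 6 lines: ggwlo uyr zhns fygit suoj uggf
Hunk 5: at line 1 remove [zhns] add [sris,zqpes] -> 7 lines: ggwlo uyr sris zqpes fygit suoj uggf
Hunk 6: at line 2 remove [sris] add [vymkl,crcg,ovmrs] -> 9 lines: ggwlo uyr vymkl crcg ovmrs zqpes fygit suoj uggf
Hunk 7: at line 2 remove [crcg] add [dya,acnb] -> 10 lines: ggwlo uyr vymkl dya acnb ovmrs zqpes fygit suoj uggf
Final line 7: zqpes

Answer: zqpes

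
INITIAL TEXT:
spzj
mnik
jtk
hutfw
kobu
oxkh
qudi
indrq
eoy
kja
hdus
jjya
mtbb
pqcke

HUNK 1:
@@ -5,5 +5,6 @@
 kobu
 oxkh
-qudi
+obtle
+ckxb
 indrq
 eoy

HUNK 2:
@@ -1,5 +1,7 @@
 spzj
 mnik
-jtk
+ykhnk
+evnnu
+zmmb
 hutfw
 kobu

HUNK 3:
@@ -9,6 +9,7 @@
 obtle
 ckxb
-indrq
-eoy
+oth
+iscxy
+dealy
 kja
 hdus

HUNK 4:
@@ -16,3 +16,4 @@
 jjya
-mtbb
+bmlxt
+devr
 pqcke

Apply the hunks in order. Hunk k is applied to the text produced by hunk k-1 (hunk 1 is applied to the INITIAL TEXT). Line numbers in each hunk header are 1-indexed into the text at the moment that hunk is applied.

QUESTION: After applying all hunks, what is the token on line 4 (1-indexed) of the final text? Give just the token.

Hunk 1: at line 5 remove [qudi] add [obtle,ckxb] -> 15 lines: spzj mnik jtk hutfw kobu oxkh obtle ckxb indrq eoy kja hdus jjya mtbb pqcke
Hunk 2: at line 1 remove [jtk] add [ykhnk,evnnu,zmmb] -> 17 lines: spzj mnik ykhnk evnnu zmmb hutfw kobu oxkh obtle ckxb indrq eoy kja hdus jjya mtbb pqcke
Hunk 3: at line 9 remove [indrq,eoy] add [oth,iscxy,dealy] -> 18 lines: spzj mnik ykhnk evnnu zmmb hutfw kobu oxkh obtle ckxb oth iscxy dealy kja hdus jjya mtbb pqcke
Hunk 4: at line 16 remove [mtbb] add [bmlxt,devr] -> 19 lines: spzj mnik ykhnk evnnu zmmb hutfw kobu oxkh obtle ckxb oth iscxy dealy kja hdus jjya bmlxt devr pqcke
Final line 4: evnnu

Answer: evnnu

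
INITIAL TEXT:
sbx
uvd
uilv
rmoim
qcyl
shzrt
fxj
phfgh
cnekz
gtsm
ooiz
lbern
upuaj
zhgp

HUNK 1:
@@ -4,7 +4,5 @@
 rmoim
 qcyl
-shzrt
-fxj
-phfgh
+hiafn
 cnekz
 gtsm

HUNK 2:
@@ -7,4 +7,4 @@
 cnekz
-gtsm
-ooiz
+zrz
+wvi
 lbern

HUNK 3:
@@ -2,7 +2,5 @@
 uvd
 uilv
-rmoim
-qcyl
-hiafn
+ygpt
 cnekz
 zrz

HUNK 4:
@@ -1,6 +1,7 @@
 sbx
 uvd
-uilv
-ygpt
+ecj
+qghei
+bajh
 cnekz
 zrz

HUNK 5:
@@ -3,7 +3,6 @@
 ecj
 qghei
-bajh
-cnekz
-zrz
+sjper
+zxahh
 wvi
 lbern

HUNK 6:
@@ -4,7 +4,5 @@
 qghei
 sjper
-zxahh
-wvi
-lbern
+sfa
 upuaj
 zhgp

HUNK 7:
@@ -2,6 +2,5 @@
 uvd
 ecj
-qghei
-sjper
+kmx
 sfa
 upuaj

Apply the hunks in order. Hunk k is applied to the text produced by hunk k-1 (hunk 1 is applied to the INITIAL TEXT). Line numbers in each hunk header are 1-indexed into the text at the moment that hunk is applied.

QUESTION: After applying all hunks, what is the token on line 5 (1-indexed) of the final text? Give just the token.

Answer: sfa

Derivation:
Hunk 1: at line 4 remove [shzrt,fxj,phfgh] add [hiafn] -> 12 lines: sbx uvd uilv rmoim qcyl hiafn cnekz gtsm ooiz lbern upuaj zhgp
Hunk 2: at line 7 remove [gtsm,ooiz] add [zrz,wvi] -> 12 lines: sbx uvd uilv rmoim qcyl hiafn cnekz zrz wvi lbern upuaj zhgp
Hunk 3: at line 2 remove [rmoim,qcyl,hiafn] add [ygpt] -> 10 lines: sbx uvd uilv ygpt cnekz zrz wvi lbern upuaj zhgp
Hunk 4: at line 1 remove [uilv,ygpt] add [ecj,qghei,bajh] -> 11 lines: sbx uvd ecj qghei bajh cnekz zrz wvi lbern upuaj zhgp
Hunk 5: at line 3 remove [bajh,cnekz,zrz] add [sjper,zxahh] -> 10 lines: sbx uvd ecj qghei sjper zxahh wvi lbern upuaj zhgp
Hunk 6: at line 4 remove [zxahh,wvi,lbern] add [sfa] -> 8 lines: sbx uvd ecj qghei sjper sfa upuaj zhgp
Hunk 7: at line 2 remove [qghei,sjper] add [kmx] -> 7 lines: sbx uvd ecj kmx sfa upuaj zhgp
Final line 5: sfa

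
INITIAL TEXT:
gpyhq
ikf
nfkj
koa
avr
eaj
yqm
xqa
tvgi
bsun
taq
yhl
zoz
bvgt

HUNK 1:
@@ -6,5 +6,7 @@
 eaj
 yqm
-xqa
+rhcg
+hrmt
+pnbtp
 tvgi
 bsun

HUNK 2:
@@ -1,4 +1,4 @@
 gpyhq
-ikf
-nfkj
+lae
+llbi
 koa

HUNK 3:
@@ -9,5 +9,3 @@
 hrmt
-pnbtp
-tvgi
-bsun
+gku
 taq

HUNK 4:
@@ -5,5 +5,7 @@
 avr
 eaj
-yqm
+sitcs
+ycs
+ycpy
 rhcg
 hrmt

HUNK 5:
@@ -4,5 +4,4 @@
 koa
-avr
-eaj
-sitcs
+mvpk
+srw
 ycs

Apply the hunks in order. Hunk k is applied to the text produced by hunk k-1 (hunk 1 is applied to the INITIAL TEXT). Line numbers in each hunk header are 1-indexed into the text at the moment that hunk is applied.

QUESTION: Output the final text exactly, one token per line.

Hunk 1: at line 6 remove [xqa] add [rhcg,hrmt,pnbtp] -> 16 lines: gpyhq ikf nfkj koa avr eaj yqm rhcg hrmt pnbtp tvgi bsun taq yhl zoz bvgt
Hunk 2: at line 1 remove [ikf,nfkj] add [lae,llbi] -> 16 lines: gpyhq lae llbi koa avr eaj yqm rhcg hrmt pnbtp tvgi bsun taq yhl zoz bvgt
Hunk 3: at line 9 remove [pnbtp,tvgi,bsun] add [gku] -> 14 lines: gpyhq lae llbi koa avr eaj yqm rhcg hrmt gku taq yhl zoz bvgt
Hunk 4: at line 5 remove [yqm] add [sitcs,ycs,ycpy] -> 16 lines: gpyhq lae llbi koa avr eaj sitcs ycs ycpy rhcg hrmt gku taq yhl zoz bvgt
Hunk 5: at line 4 remove [avr,eaj,sitcs] add [mvpk,srw] -> 15 lines: gpyhq lae llbi koa mvpk srw ycs ycpy rhcg hrmt gku taq yhl zoz bvgt

Answer: gpyhq
lae
llbi
koa
mvpk
srw
ycs
ycpy
rhcg
hrmt
gku
taq
yhl
zoz
bvgt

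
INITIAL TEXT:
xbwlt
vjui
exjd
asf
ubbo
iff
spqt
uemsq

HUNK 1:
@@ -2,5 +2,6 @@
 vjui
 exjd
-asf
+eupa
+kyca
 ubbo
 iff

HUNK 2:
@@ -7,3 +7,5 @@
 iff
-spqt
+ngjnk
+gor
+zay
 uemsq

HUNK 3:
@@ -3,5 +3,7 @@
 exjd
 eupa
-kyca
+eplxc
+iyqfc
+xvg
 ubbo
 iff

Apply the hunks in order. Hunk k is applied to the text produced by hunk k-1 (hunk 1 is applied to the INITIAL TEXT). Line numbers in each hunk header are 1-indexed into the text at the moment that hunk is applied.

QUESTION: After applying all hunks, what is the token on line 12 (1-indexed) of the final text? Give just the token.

Hunk 1: at line 2 remove [asf] add [eupa,kyca] -> 9 lines: xbwlt vjui exjd eupa kyca ubbo iff spqt uemsq
Hunk 2: at line 7 remove [spqt] add [ngjnk,gor,zay] -> 11 lines: xbwlt vjui exjd eupa kyca ubbo iff ngjnk gor zay uemsq
Hunk 3: at line 3 remove [kyca] add [eplxc,iyqfc,xvg] -> 13 lines: xbwlt vjui exjd eupa eplxc iyqfc xvg ubbo iff ngjnk gor zay uemsq
Final line 12: zay

Answer: zay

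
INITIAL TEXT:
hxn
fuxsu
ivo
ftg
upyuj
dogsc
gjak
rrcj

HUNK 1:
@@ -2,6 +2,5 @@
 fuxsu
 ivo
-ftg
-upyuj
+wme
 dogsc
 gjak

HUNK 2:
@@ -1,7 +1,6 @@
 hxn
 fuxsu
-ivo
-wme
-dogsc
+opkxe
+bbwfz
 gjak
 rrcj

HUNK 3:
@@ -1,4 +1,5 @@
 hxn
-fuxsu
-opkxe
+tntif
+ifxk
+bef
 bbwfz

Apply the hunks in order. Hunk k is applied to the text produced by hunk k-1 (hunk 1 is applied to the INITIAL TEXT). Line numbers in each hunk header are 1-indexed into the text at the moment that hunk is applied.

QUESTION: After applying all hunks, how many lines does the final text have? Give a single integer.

Answer: 7

Derivation:
Hunk 1: at line 2 remove [ftg,upyuj] add [wme] -> 7 lines: hxn fuxsu ivo wme dogsc gjak rrcj
Hunk 2: at line 1 remove [ivo,wme,dogsc] add [opkxe,bbwfz] -> 6 lines: hxn fuxsu opkxe bbwfz gjak rrcj
Hunk 3: at line 1 remove [fuxsu,opkxe] add [tntif,ifxk,bef] -> 7 lines: hxn tntif ifxk bef bbwfz gjak rrcj
Final line count: 7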